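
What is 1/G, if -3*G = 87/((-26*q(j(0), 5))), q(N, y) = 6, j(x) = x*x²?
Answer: 156/29 ≈ 5.3793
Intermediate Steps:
j(x) = x³
G = 29/156 (G = -29/((-26*6)) = -29/(-156) = -29*(-1)/156 = -⅓*(-29/52) = 29/156 ≈ 0.18590)
1/G = 1/(29/156) = 156/29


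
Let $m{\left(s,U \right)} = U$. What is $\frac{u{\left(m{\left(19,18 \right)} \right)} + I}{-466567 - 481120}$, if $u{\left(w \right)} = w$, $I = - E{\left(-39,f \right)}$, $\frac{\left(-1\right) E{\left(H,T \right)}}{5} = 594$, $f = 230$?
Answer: $- \frac{2988}{947687} \approx -0.0031529$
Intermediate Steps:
$E{\left(H,T \right)} = -2970$ ($E{\left(H,T \right)} = \left(-5\right) 594 = -2970$)
$I = 2970$ ($I = \left(-1\right) \left(-2970\right) = 2970$)
$\frac{u{\left(m{\left(19,18 \right)} \right)} + I}{-466567 - 481120} = \frac{18 + 2970}{-466567 - 481120} = \frac{2988}{-947687} = 2988 \left(- \frac{1}{947687}\right) = - \frac{2988}{947687}$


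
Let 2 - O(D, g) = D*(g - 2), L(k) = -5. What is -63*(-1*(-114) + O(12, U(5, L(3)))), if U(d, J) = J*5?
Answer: -27720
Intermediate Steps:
U(d, J) = 5*J
O(D, g) = 2 - D*(-2 + g) (O(D, g) = 2 - D*(g - 2) = 2 - D*(-2 + g))
-63*(-1*(-114) + O(12, U(5, L(3)))) = -63*(-1*(-114) + (2 + 2*12 - 1*12*5*(-5))) = -63*(114 + (2 + 24 - 1*12*(-25))) = -63*(114 + (2 + 24 + 300)) = -63*(114 + 326) = -63*440 = -27720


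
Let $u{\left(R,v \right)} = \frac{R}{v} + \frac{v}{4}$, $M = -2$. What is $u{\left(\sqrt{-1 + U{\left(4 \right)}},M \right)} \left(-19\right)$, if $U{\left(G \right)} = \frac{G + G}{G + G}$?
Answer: $\frac{19}{2} \approx 9.5$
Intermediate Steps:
$U{\left(G \right)} = 1$ ($U{\left(G \right)} = \frac{2 G}{2 G} = 2 G \frac{1}{2 G} = 1$)
$u{\left(R,v \right)} = \frac{v}{4} + \frac{R}{v}$ ($u{\left(R,v \right)} = \frac{R}{v} + v \frac{1}{4} = \frac{R}{v} + \frac{v}{4} = \frac{v}{4} + \frac{R}{v}$)
$u{\left(\sqrt{-1 + U{\left(4 \right)}},M \right)} \left(-19\right) = \left(\frac{1}{4} \left(-2\right) + \frac{\sqrt{-1 + 1}}{-2}\right) \left(-19\right) = \left(- \frac{1}{2} + \sqrt{0} \left(- \frac{1}{2}\right)\right) \left(-19\right) = \left(- \frac{1}{2} + 0 \left(- \frac{1}{2}\right)\right) \left(-19\right) = \left(- \frac{1}{2} + 0\right) \left(-19\right) = \left(- \frac{1}{2}\right) \left(-19\right) = \frac{19}{2}$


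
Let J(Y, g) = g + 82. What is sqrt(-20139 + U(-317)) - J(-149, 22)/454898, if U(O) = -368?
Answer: -52/227449 + I*sqrt(20507) ≈ -0.00022862 + 143.2*I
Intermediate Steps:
J(Y, g) = 82 + g
sqrt(-20139 + U(-317)) - J(-149, 22)/454898 = sqrt(-20139 - 368) - (82 + 22)/454898 = sqrt(-20507) - 104/454898 = I*sqrt(20507) - 1*52/227449 = I*sqrt(20507) - 52/227449 = -52/227449 + I*sqrt(20507)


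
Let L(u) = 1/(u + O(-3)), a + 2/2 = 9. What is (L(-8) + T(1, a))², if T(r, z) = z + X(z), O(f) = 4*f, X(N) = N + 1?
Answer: 114921/400 ≈ 287.30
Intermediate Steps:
a = 8 (a = -1 + 9 = 8)
X(N) = 1 + N
T(r, z) = 1 + 2*z (T(r, z) = z + (1 + z) = 1 + 2*z)
L(u) = 1/(-12 + u) (L(u) = 1/(u + 4*(-3)) = 1/(u - 12) = 1/(-12 + u))
(L(-8) + T(1, a))² = (1/(-12 - 8) + (1 + 2*8))² = (1/(-20) + (1 + 16))² = (-1/20 + 17)² = (339/20)² = 114921/400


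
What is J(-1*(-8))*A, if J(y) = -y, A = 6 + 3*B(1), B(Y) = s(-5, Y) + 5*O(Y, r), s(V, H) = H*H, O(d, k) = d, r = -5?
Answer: -192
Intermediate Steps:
s(V, H) = H**2
B(Y) = Y**2 + 5*Y
A = 24 (A = 6 + 3*(1*(5 + 1)) = 6 + 3*(1*6) = 6 + 3*6 = 6 + 18 = 24)
J(-1*(-8))*A = -(-1)*(-8)*24 = -1*8*24 = -8*24 = -192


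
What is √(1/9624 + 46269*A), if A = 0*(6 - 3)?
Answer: √2406/4812 ≈ 0.010193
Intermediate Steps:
A = 0 (A = 0*3 = 0)
√(1/9624 + 46269*A) = √(1/9624 + 46269*0) = √(1/9624 + 0) = √(1/9624) = √2406/4812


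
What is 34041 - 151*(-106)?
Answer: 50047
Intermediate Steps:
34041 - 151*(-106) = 34041 - 1*(-16006) = 34041 + 16006 = 50047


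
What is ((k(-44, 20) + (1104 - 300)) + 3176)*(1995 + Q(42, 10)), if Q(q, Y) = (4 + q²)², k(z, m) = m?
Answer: 12511276000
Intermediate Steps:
((k(-44, 20) + (1104 - 300)) + 3176)*(1995 + Q(42, 10)) = ((20 + (1104 - 300)) + 3176)*(1995 + (4 + 42²)²) = ((20 + 804) + 3176)*(1995 + (4 + 1764)²) = (824 + 3176)*(1995 + 1768²) = 4000*(1995 + 3125824) = 4000*3127819 = 12511276000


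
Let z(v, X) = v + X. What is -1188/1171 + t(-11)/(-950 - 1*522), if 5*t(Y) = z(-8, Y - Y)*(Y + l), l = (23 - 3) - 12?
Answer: -1096473/1077320 ≈ -1.0178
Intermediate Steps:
z(v, X) = X + v
l = 8 (l = 20 - 12 = 8)
t(Y) = -64/5 - 8*Y/5 (t(Y) = (((Y - Y) - 8)*(Y + 8))/5 = ((0 - 8)*(8 + Y))/5 = (-8*(8 + Y))/5 = (-64 - 8*Y)/5 = -64/5 - 8*Y/5)
-1188/1171 + t(-11)/(-950 - 1*522) = -1188/1171 + (-64/5 - 8/5*(-11))/(-950 - 1*522) = -1188*1/1171 + (-64/5 + 88/5)/(-950 - 522) = -1188/1171 + (24/5)/(-1472) = -1188/1171 + (24/5)*(-1/1472) = -1188/1171 - 3/920 = -1096473/1077320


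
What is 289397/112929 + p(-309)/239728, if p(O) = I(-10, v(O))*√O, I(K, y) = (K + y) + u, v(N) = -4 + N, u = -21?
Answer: 289397/112929 - 43*I*√309/29966 ≈ 2.5626 - 0.025224*I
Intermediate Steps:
I(K, y) = -21 + K + y (I(K, y) = (K + y) - 21 = -21 + K + y)
p(O) = √O*(-35 + O) (p(O) = (-21 - 10 + (-4 + O))*√O = (-35 + O)*√O = √O*(-35 + O))
289397/112929 + p(-309)/239728 = 289397/112929 + (√(-309)*(-35 - 309))/239728 = 289397*(1/112929) + ((I*√309)*(-344))*(1/239728) = 289397/112929 - 344*I*√309*(1/239728) = 289397/112929 - 43*I*√309/29966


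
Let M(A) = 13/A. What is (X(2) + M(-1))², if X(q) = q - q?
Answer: 169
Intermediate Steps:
X(q) = 0
(X(2) + M(-1))² = (0 + 13/(-1))² = (0 + 13*(-1))² = (0 - 13)² = (-13)² = 169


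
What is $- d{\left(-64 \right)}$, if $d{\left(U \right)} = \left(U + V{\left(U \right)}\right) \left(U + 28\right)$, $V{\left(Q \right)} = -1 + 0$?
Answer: $-2340$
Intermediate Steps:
$V{\left(Q \right)} = -1$
$d{\left(U \right)} = \left(-1 + U\right) \left(28 + U\right)$ ($d{\left(U \right)} = \left(U - 1\right) \left(U + 28\right) = \left(-1 + U\right) \left(28 + U\right)$)
$- d{\left(-64 \right)} = - (-28 + \left(-64\right)^{2} + 27 \left(-64\right)) = - (-28 + 4096 - 1728) = \left(-1\right) 2340 = -2340$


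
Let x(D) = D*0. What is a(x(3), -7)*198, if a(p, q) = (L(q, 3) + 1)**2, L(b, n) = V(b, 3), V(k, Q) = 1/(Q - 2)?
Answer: 792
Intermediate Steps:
V(k, Q) = 1/(-2 + Q)
x(D) = 0
L(b, n) = 1 (L(b, n) = 1/(-2 + 3) = 1/1 = 1)
a(p, q) = 4 (a(p, q) = (1 + 1)**2 = 2**2 = 4)
a(x(3), -7)*198 = 4*198 = 792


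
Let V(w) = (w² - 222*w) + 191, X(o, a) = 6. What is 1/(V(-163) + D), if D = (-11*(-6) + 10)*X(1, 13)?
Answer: 1/63402 ≈ 1.5772e-5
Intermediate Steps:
V(w) = 191 + w² - 222*w
D = 456 (D = (-11*(-6) + 10)*6 = (66 + 10)*6 = 76*6 = 456)
1/(V(-163) + D) = 1/((191 + (-163)² - 222*(-163)) + 456) = 1/((191 + 26569 + 36186) + 456) = 1/(62946 + 456) = 1/63402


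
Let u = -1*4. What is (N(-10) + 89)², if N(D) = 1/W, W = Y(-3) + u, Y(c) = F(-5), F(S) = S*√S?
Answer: 50*(6319*√5 + 17282*I)/(40*√5 + 109*I) ≈ 7915.9 + 14.11*I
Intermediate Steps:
F(S) = S^(3/2)
u = -4
Y(c) = -5*I*√5 (Y(c) = (-5)^(3/2) = -5*I*√5)
W = -4 - 5*I*√5 (W = -5*I*√5 - 4 = -4 - 5*I*√5 ≈ -4.0 - 11.18*I)
N(D) = 1/(-4 - 5*I*√5)
(N(-10) + 89)² = (I/(-4*I + 5*√5) + 89)² = (89 + I/(-4*I + 5*√5))²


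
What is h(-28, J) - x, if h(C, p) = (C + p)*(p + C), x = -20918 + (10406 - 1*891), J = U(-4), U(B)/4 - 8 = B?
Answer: 11547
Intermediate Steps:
U(B) = 32 + 4*B
J = 16 (J = 32 + 4*(-4) = 32 - 16 = 16)
x = -11403 (x = -20918 + (10406 - 891) = -20918 + 9515 = -11403)
h(C, p) = (C + p)**2 (h(C, p) = (C + p)*(C + p) = (C + p)**2)
h(-28, J) - x = (-28 + 16)**2 - 1*(-11403) = (-12)**2 + 11403 = 144 + 11403 = 11547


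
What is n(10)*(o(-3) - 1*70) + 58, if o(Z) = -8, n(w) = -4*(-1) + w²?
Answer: -8054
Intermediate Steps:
n(w) = 4 + w²
n(10)*(o(-3) - 1*70) + 58 = (4 + 10²)*(-8 - 1*70) + 58 = (4 + 100)*(-8 - 70) + 58 = 104*(-78) + 58 = -8112 + 58 = -8054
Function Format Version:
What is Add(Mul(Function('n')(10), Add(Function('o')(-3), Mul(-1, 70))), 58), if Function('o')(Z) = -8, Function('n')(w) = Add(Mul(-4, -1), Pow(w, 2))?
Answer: -8054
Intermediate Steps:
Function('n')(w) = Add(4, Pow(w, 2))
Add(Mul(Function('n')(10), Add(Function('o')(-3), Mul(-1, 70))), 58) = Add(Mul(Add(4, Pow(10, 2)), Add(-8, Mul(-1, 70))), 58) = Add(Mul(Add(4, 100), Add(-8, -70)), 58) = Add(Mul(104, -78), 58) = Add(-8112, 58) = -8054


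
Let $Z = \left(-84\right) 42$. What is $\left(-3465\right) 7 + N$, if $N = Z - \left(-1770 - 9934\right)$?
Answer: $-16079$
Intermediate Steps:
$Z = -3528$
$N = 8176$ ($N = -3528 - \left(-1770 - 9934\right) = -3528 - -11704 = -3528 + 11704 = 8176$)
$\left(-3465\right) 7 + N = \left(-3465\right) 7 + 8176 = -24255 + 8176 = -16079$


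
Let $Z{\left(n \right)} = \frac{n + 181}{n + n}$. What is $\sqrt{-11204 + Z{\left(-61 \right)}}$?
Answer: $\frac{4 i \sqrt{2605859}}{61} \approx 105.85 i$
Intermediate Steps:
$Z{\left(n \right)} = \frac{181 + n}{2 n}$
$\sqrt{-11204 + Z{\left(-61 \right)}} = \sqrt{-11204 + \frac{181 - 61}{2 \left(-61\right)}} = \sqrt{-11204 + \frac{1}{2} \left(- \frac{1}{61}\right) 120} = \sqrt{-11204 - \frac{60}{61}} = \sqrt{- \frac{683504}{61}} = \frac{4 i \sqrt{2605859}}{61}$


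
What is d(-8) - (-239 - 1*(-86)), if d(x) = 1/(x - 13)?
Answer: 3212/21 ≈ 152.95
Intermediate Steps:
d(x) = 1/(-13 + x)
d(-8) - (-239 - 1*(-86)) = 1/(-13 - 8) - (-239 - 1*(-86)) = 1/(-21) - (-239 + 86) = -1/21 - 1*(-153) = -1/21 + 153 = 3212/21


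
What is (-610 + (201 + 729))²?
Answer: 102400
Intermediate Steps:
(-610 + (201 + 729))² = (-610 + 930)² = 320² = 102400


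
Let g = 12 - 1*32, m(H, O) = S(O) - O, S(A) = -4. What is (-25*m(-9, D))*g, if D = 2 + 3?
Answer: -4500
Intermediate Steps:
D = 5
m(H, O) = -4 - O
g = -20 (g = 12 - 32 = -20)
(-25*m(-9, D))*g = -25*(-4 - 1*5)*(-20) = -25*(-4 - 5)*(-20) = -25*(-9)*(-20) = 225*(-20) = -4500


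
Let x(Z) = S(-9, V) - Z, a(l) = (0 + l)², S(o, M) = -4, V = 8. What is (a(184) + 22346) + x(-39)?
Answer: 56237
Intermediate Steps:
a(l) = l²
x(Z) = -4 - Z
(a(184) + 22346) + x(-39) = (184² + 22346) + (-4 - 1*(-39)) = (33856 + 22346) + (-4 + 39) = 56202 + 35 = 56237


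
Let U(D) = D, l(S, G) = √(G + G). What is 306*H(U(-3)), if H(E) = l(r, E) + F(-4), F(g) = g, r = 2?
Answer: -1224 + 306*I*√6 ≈ -1224.0 + 749.54*I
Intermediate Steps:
l(S, G) = √2*√G (l(S, G) = √(2*G) = √2*√G)
H(E) = -4 + √2*√E (H(E) = √2*√E - 4 = -4 + √2*√E)
306*H(U(-3)) = 306*(-4 + √2*√(-3)) = 306*(-4 + √2*(I*√3)) = 306*(-4 + I*√6) = -1224 + 306*I*√6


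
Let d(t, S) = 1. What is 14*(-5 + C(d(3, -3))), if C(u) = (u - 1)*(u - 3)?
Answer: -70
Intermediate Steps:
C(u) = (-1 + u)*(-3 + u)
14*(-5 + C(d(3, -3))) = 14*(-5 + (3 + 1² - 4*1)) = 14*(-5 + (3 + 1 - 4)) = 14*(-5 + 0) = 14*(-5) = -70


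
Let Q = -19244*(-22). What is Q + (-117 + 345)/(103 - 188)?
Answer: 35986052/85 ≈ 4.2337e+5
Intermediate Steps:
Q = 423368
Q + (-117 + 345)/(103 - 188) = 423368 + (-117 + 345)/(103 - 188) = 423368 + 228/(-85) = 423368 + 228*(-1/85) = 423368 - 228/85 = 35986052/85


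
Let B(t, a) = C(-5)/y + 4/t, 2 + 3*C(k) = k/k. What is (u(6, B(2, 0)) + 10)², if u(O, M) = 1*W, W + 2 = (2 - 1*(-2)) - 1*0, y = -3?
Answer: 144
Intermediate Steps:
C(k) = -⅓ (C(k) = -⅔ + (k/k)/3 = -⅔ + (⅓)*1 = -⅔ + ⅓ = -⅓)
W = 2 (W = -2 + ((2 - 1*(-2)) - 1*0) = -2 + ((2 + 2) + 0) = -2 + (4 + 0) = -2 + 4 = 2)
B(t, a) = ⅑ + 4/t (B(t, a) = -⅓/(-3) + 4/t = -⅓*(-⅓) + 4/t = ⅑ + 4/t)
u(O, M) = 2 (u(O, M) = 1*2 = 2)
(u(6, B(2, 0)) + 10)² = (2 + 10)² = 12² = 144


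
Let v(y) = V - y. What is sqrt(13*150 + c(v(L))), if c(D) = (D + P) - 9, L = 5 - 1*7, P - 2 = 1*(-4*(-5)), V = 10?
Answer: 5*sqrt(79) ≈ 44.441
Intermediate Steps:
P = 22 (P = 2 + 1*(-4*(-5)) = 2 + 1*20 = 2 + 20 = 22)
L = -2 (L = 5 - 7 = -2)
v(y) = 10 - y
c(D) = 13 + D (c(D) = (D + 22) - 9 = (22 + D) - 9 = 13 + D)
sqrt(13*150 + c(v(L))) = sqrt(13*150 + (13 + (10 - 1*(-2)))) = sqrt(1950 + (13 + (10 + 2))) = sqrt(1950 + (13 + 12)) = sqrt(1950 + 25) = sqrt(1975) = 5*sqrt(79)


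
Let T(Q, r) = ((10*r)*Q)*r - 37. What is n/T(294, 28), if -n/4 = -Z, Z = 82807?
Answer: 331228/2304923 ≈ 0.14370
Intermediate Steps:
T(Q, r) = -37 + 10*Q*r**2 (T(Q, r) = (10*Q*r)*r - 37 = 10*Q*r**2 - 37 = -37 + 10*Q*r**2)
n = 331228 (n = -(-4)*82807 = -4*(-82807) = 331228)
n/T(294, 28) = 331228/(-37 + 10*294*28**2) = 331228/(-37 + 10*294*784) = 331228/(-37 + 2304960) = 331228/2304923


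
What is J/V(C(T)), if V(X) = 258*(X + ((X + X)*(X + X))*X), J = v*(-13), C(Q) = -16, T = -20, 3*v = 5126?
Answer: 33319/6346800 ≈ 0.0052497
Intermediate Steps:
v = 5126/3 (v = (⅓)*5126 = 5126/3 ≈ 1708.7)
J = -66638/3 (J = (5126/3)*(-13) = -66638/3 ≈ -22213.)
V(X) = 258*X + 1032*X³ (V(X) = 258*(X + ((2*X)*(2*X))*X) = 258*(X + (4*X²)*X) = 258*(X + 4*X³) = 258*X + 1032*X³)
J/V(C(T)) = -66638/(3*(258*(-16) + 1032*(-16)³)) = -66638/(3*(-4128 + 1032*(-4096))) = -66638/(3*(-4128 - 4227072)) = -66638/3/(-4231200) = -66638/3*(-1/4231200) = 33319/6346800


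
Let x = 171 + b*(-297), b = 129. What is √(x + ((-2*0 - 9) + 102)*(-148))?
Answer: I*√51906 ≈ 227.83*I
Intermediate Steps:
x = -38142 (x = 171 + 129*(-297) = 171 - 38313 = -38142)
√(x + ((-2*0 - 9) + 102)*(-148)) = √(-38142 + ((-2*0 - 9) + 102)*(-148)) = √(-38142 + ((0 - 9) + 102)*(-148)) = √(-38142 + (-9 + 102)*(-148)) = √(-38142 + 93*(-148)) = √(-38142 - 13764) = √(-51906) = I*√51906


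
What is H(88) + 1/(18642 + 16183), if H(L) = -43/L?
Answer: -1497387/3064600 ≈ -0.48861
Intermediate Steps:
H(88) + 1/(18642 + 16183) = -43/88 + 1/(18642 + 16183) = -43*1/88 + 1/34825 = -43/88 + 1/34825 = -1497387/3064600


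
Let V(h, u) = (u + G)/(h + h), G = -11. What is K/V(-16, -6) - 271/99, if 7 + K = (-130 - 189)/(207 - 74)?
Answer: -4572731/223839 ≈ -20.429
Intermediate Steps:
K = -1250/133 (K = -7 + (-130 - 189)/(207 - 74) = -7 - 319/133 = -1250/133 ≈ -9.3985)
V(h, u) = (-11 + u)/(2*h) (V(h, u) = (u - 11)/(h + h) = (-11 + u)/((2*h)) = (-11 + u)*(1/(2*h)) = (-11 + u)/(2*h))
K/V(-16, -6) - 271/99 = -1250*(-32/(-11 - 6))/133 - 271/99 = -1250/(133*((½)*(-1/16)*(-17))) - 271*1/99 = -1250/(133*17/32) - 271/99 = -1250/133*32/17 - 271/99 = -40000/2261 - 271/99 = -4572731/223839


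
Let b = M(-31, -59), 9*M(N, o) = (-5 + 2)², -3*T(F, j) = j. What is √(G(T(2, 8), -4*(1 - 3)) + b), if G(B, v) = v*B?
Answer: I*√183/3 ≈ 4.5092*I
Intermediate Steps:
T(F, j) = -j/3
G(B, v) = B*v
M(N, o) = 1 (M(N, o) = (-5 + 2)²/9 = (⅑)*(-3)² = (⅑)*9 = 1)
b = 1
√(G(T(2, 8), -4*(1 - 3)) + b) = √((-⅓*8)*(-4*(1 - 3)) + 1) = √(-(-32)*(-2)/3 + 1) = √(-8/3*8 + 1) = √(-64/3 + 1) = √(-61/3) = I*√183/3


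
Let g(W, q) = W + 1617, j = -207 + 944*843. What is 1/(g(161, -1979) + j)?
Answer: 1/797363 ≈ 1.2541e-6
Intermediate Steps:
j = 795585 (j = -207 + 795792 = 795585)
g(W, q) = 1617 + W
1/(g(161, -1979) + j) = 1/((1617 + 161) + 795585) = 1/(1778 + 795585) = 1/797363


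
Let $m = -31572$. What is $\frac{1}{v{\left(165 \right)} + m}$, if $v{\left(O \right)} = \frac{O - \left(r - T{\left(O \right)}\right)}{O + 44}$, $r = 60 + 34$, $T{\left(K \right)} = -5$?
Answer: $- \frac{19}{599862} \approx -3.1674 \cdot 10^{-5}$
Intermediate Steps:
$r = 94$
$v{\left(O \right)} = \frac{-99 + O}{44 + O}$ ($v{\left(O \right)} = \frac{O - 99}{O + 44} = \frac{O - 99}{44 + O} = \frac{-99 + O}{44 + O}$)
$\frac{1}{v{\left(165 \right)} + m} = \frac{1}{\frac{-99 + 165}{44 + 165} - 31572} = \frac{1}{\frac{1}{209} \cdot 66 - 31572} = \frac{1}{\frac{6}{19} - 31572} = \frac{1}{- \frac{599862}{19}} = - \frac{19}{599862}$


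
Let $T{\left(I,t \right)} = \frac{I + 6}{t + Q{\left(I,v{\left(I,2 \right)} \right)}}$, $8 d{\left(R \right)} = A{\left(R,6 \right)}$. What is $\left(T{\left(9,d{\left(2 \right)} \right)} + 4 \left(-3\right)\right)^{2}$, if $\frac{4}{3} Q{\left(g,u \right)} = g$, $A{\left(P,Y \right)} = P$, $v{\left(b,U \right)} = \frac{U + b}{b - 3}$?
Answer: $\frac{4761}{49} \approx 97.163$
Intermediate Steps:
$v{\left(b,U \right)} = \frac{U + b}{-3 + b}$
$d{\left(R \right)} = \frac{R}{8}$
$Q{\left(g,u \right)} = \frac{3 g}{4}$
$T{\left(I,t \right)} = \frac{6 + I}{t + \frac{3 I}{4}}$ ($T{\left(I,t \right)} = \frac{I + 6}{t + \frac{3 I}{4}} = \frac{6 + I}{t + \frac{3 I}{4}}$)
$\left(T{\left(9,d{\left(2 \right)} \right)} + 4 \left(-3\right)\right)^{2} = \left(\frac{4 \left(6 + 9\right)}{3 \cdot 9 + 4 \cdot \frac{1}{8} \cdot 2} + 4 \left(-3\right)\right)^{2} = \left(4 \frac{1}{27 + 4 \cdot \frac{1}{4}} \cdot 15 - 12\right)^{2} = \left(4 \frac{1}{27 + 1} \cdot 15 - 12\right)^{2} = \left(4 \cdot \frac{1}{28} \cdot 15 - 12\right)^{2} = \left(\frac{15}{7} - 12\right)^{2} = \left(- \frac{69}{7}\right)^{2} = \frac{4761}{49}$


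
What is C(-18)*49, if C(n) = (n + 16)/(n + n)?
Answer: 49/18 ≈ 2.7222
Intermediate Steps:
C(n) = (16 + n)/(2*n) (C(n) = (16 + n)/((2*n)) = (16 + n)*(1/(2*n)) = (16 + n)/(2*n))
C(-18)*49 = ((1/2)*(16 - 18)/(-18))*49 = ((1/2)*(-1/18)*(-2))*49 = (1/18)*49 = 49/18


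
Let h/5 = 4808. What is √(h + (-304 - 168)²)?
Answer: 2*√61706 ≈ 496.81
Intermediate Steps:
h = 24040 (h = 5*4808 = 24040)
√(h + (-304 - 168)²) = √(24040 + (-304 - 168)²) = √(24040 + (-472)²) = √(24040 + 222784) = √246824 = 2*√61706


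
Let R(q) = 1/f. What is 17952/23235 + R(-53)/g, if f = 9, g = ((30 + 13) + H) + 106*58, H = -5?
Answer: 333160961/431195130 ≈ 0.77264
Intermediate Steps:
g = 6186 (g = ((30 + 13) - 5) + 106*58 = (43 - 5) + 6148 = 38 + 6148 = 6186)
R(q) = 1/9
17952/23235 + R(-53)/g = 17952/23235 + (1/9)/6186 = 17952*(1/23235) + (1/9)*(1/6186) = 5984/7745 + 1/55674 = 333160961/431195130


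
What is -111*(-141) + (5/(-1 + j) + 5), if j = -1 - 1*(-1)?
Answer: 15651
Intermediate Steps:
j = 0 (j = -1 + 1 = 0)
-111*(-141) + (5/(-1 + j) + 5) = -111*(-141) + (5/(-1 + 0) + 5) = 15651 + (5/(-1) + 5) = 15651 + (5*(-1) + 5) = 15651 + (-5 + 5) = 15651 + 0 = 15651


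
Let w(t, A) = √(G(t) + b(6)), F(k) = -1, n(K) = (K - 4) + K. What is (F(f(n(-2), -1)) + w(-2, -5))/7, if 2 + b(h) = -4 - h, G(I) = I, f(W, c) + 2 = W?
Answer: -⅐ + I*√14/7 ≈ -0.14286 + 0.53452*I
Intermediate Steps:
n(K) = -4 + 2*K (n(K) = (-4 + K) + K = -4 + 2*K)
f(W, c) = -2 + W
b(h) = -6 - h (b(h) = -2 + (-4 - h) = -6 - h)
w(t, A) = √(-12 + t) (w(t, A) = √(t + (-6 - 1*6)) = √(t + (-6 - 6)) = √(t - 12) = √(-12 + t))
(F(f(n(-2), -1)) + w(-2, -5))/7 = (-1 + √(-12 - 2))/7 = (-1 + √(-14))/7 = (-1 + I*√14)/7 = -⅐ + I*√14/7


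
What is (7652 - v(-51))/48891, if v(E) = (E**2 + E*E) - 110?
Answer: 2560/48891 ≈ 0.052361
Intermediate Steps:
v(E) = -110 + 2*E**2 (v(E) = (E**2 + E**2) - 110 = 2*E**2 - 110 = -110 + 2*E**2)
(7652 - v(-51))/48891 = (7652 - (-110 + 2*(-51)**2))/48891 = (7652 - (-110 + 2*2601))*(1/48891) = (7652 - (-110 + 5202))*(1/48891) = (7652 - 1*5092)*(1/48891) = (7652 - 5092)*(1/48891) = 2560*(1/48891) = 2560/48891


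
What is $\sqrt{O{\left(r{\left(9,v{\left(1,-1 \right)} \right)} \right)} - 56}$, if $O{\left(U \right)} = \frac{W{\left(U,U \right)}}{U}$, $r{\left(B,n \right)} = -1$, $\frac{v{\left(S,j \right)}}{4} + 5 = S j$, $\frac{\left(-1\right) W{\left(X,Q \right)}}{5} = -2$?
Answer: $i \sqrt{66} \approx 8.124 i$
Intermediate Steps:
$W{\left(X,Q \right)} = 10$ ($W{\left(X,Q \right)} = \left(-5\right) \left(-2\right) = 10$)
$v{\left(S,j \right)} = -20 + 4 S j$
$O{\left(U \right)} = \frac{10}{U}$
$\sqrt{O{\left(r{\left(9,v{\left(1,-1 \right)} \right)} \right)} - 56} = \sqrt{\frac{10}{-1} - 56} = \sqrt{10 \left(-1\right) - 56} = \sqrt{-10 - 56} = \sqrt{-66} = i \sqrt{66}$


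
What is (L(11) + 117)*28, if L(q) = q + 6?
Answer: 3752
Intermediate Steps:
L(q) = 6 + q
(L(11) + 117)*28 = ((6 + 11) + 117)*28 = (17 + 117)*28 = 134*28 = 3752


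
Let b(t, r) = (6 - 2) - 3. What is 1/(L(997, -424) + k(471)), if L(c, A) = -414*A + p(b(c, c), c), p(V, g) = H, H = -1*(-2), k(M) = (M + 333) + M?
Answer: 1/176813 ≈ 5.6557e-6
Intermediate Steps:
b(t, r) = 1 (b(t, r) = 4 - 3 = 1)
k(M) = 333 + 2*M (k(M) = (333 + M) + M = 333 + 2*M)
H = 2
p(V, g) = 2
L(c, A) = 2 - 414*A (L(c, A) = -414*A + 2 = 2 - 414*A)
1/(L(997, -424) + k(471)) = 1/((2 - 414*(-424)) + (333 + 2*471)) = 1/((2 + 175536) + (333 + 942)) = 1/(175538 + 1275) = 1/176813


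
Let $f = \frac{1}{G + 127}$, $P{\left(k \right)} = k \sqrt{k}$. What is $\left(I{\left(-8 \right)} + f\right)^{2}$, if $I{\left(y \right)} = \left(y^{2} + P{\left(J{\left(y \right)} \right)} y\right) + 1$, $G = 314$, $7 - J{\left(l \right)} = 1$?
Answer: $\frac{3510244900}{194481} - \frac{917312 \sqrt{6}}{147} \approx 2763.9$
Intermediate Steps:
$J{\left(l \right)} = 6$ ($J{\left(l \right)} = 7 - 1 = 6$)
$P{\left(k \right)} = k^{\frac{3}{2}}$
$I{\left(y \right)} = 1 + y^{2} + 6 y \sqrt{6}$ ($I{\left(y \right)} = \left(y^{2} + 6^{\frac{3}{2}} y\right) + 1 = \left(y^{2} + 6 \sqrt{6} y\right) + 1 = \left(y^{2} + 6 y \sqrt{6}\right) + 1 = 1 + y^{2} + 6 y \sqrt{6}$)
$f = \frac{1}{441}$ ($f = \frac{1}{314 + 127} = \frac{1}{441} \approx 0.0022676$)
$\left(I{\left(-8 \right)} + f\right)^{2} = \left(\left(1 + \left(-8\right)^{2} + 6 \left(-8\right) \sqrt{6}\right) + \frac{1}{441}\right)^{2} = \left(\left(1 + 64 - 48 \sqrt{6}\right) + \frac{1}{441}\right)^{2} = \left(\left(65 - 48 \sqrt{6}\right) + \frac{1}{441}\right)^{2} = \left(\frac{28666}{441} - 48 \sqrt{6}\right)^{2}$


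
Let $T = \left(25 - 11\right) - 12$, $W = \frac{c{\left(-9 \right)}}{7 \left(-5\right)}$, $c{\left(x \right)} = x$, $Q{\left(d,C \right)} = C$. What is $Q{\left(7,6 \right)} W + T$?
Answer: $\frac{124}{35} \approx 3.5429$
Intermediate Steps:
$W = \frac{9}{35}$ ($W = - \frac{9}{7 \left(-5\right)} = - \frac{9}{-35} = \left(-9\right) \left(- \frac{1}{35}\right) = \frac{9}{35} \approx 0.25714$)
$T = 2$ ($T = 14 - 12 = 2$)
$Q{\left(7,6 \right)} W + T = 6 \cdot \frac{9}{35} + 2 = \frac{54}{35} + 2 = \frac{124}{35}$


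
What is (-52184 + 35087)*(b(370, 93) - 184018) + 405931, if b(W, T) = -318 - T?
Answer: 3153588544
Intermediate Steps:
(-52184 + 35087)*(b(370, 93) - 184018) + 405931 = (-52184 + 35087)*((-318 - 1*93) - 184018) + 405931 = -17097*((-318 - 93) - 184018) + 405931 = -17097*(-411 - 184018) + 405931 = -17097*(-184429) + 405931 = 3153182613 + 405931 = 3153588544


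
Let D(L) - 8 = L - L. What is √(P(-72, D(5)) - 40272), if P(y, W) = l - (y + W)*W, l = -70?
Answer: I*√39830 ≈ 199.57*I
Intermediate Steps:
D(L) = 8 (D(L) = 8 + (L - L) = 8 + 0 = 8)
P(y, W) = -70 - W*(W + y) (P(y, W) = -70 - (y + W)*W = -70 - (W + y)*W = -70 - W*(W + y))
√(P(-72, D(5)) - 40272) = √((-70 - 1*8² - 1*8*(-72)) - 40272) = √((-70 - 1*64 + 576) - 40272) = √((-70 - 64 + 576) - 40272) = √(442 - 40272) = √(-39830) = I*√39830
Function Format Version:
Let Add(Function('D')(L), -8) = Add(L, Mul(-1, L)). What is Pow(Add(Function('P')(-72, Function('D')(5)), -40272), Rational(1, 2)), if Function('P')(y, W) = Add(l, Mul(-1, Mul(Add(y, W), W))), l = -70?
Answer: Mul(I, Pow(39830, Rational(1, 2))) ≈ Mul(199.57, I)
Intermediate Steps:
Function('D')(L) = 8 (Function('D')(L) = Add(8, Add(L, Mul(-1, L))) = Add(8, 0) = 8)
Function('P')(y, W) = Add(-70, Mul(-1, W, Add(W, y))) (Function('P')(y, W) = Add(-70, Mul(-1, Mul(Add(y, W), W))) = Add(-70, Mul(-1, Mul(Add(W, y), W))) = Add(-70, Mul(-1, Mul(W, Add(W, y)))) = Add(-70, Mul(-1, W, Add(W, y))))
Pow(Add(Function('P')(-72, Function('D')(5)), -40272), Rational(1, 2)) = Pow(Add(Add(-70, Mul(-1, Pow(8, 2)), Mul(-1, 8, -72)), -40272), Rational(1, 2)) = Pow(Add(Add(-70, Mul(-1, 64), 576), -40272), Rational(1, 2)) = Pow(Add(Add(-70, -64, 576), -40272), Rational(1, 2)) = Pow(Add(442, -40272), Rational(1, 2)) = Pow(-39830, Rational(1, 2)) = Mul(I, Pow(39830, Rational(1, 2)))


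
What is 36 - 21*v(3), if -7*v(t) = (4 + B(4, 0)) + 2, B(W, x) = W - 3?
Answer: 57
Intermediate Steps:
B(W, x) = -3 + W
v(t) = -1 (v(t) = -((4 + (-3 + 4)) + 2)/7 = -((4 + 1) + 2)/7 = -(5 + 2)/7 = -1/7*7 = -1)
36 - 21*v(3) = 36 - 21*(-1) = 36 + 21 = 57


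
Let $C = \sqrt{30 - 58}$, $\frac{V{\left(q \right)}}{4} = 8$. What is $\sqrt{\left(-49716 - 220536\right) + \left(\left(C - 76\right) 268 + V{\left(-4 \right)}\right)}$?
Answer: $2 \sqrt{-72647 + 134 i \sqrt{7}} \approx 1.3154 + 539.06 i$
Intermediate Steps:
$V{\left(q \right)} = 32$ ($V{\left(q \right)} = 4 \cdot 8 = 32$)
$C = 2 i \sqrt{7}$ ($C = \sqrt{-28} = 2 i \sqrt{7} \approx 5.2915 i$)
$\sqrt{\left(-49716 - 220536\right) + \left(\left(C - 76\right) 268 + V{\left(-4 \right)}\right)} = \sqrt{\left(-49716 - 220536\right) + \left(\left(2 i \sqrt{7} - 76\right) 268 + 32\right)} = \sqrt{-270252 + \left(\left(-76 + 2 i \sqrt{7}\right) 268 + 32\right)} = \sqrt{-270252 - \left(20336 - 536 i \sqrt{7}\right)} = \sqrt{-290588 + 536 i \sqrt{7}}$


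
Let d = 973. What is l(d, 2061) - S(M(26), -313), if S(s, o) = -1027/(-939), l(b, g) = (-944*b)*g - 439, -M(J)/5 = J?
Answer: -1777577398096/939 ≈ -1.8931e+9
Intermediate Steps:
M(J) = -5*J
l(b, g) = -439 - 944*b*g (l(b, g) = -944*b*g - 439 = -439 - 944*b*g)
S(s, o) = 1027/939 (S(s, o) = -1027*(-1/939) = 1027/939)
l(d, 2061) - S(M(26), -313) = (-439 - 944*973*2061) - 1*1027/939 = (-439 - 1893053232) - 1027/939 = -1893053671 - 1027/939 = -1777577398096/939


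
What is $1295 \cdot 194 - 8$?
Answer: $251222$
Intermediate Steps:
$1295 \cdot 194 - 8 = 251230 + \left(-768 + 760\right) = 251230 - 8 = 251222$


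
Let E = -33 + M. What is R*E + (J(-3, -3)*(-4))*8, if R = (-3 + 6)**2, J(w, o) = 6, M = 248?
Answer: 1743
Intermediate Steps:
E = 215 (E = -33 + 248 = 215)
R = 9 (R = 3**2 = 9)
R*E + (J(-3, -3)*(-4))*8 = 9*215 + (6*(-4))*8 = 1935 - 24*8 = 1935 - 192 = 1743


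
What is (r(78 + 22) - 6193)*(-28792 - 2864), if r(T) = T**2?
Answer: -120514392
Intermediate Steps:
(r(78 + 22) - 6193)*(-28792 - 2864) = ((78 + 22)**2 - 6193)*(-28792 - 2864) = (100**2 - 6193)*(-31656) = (10000 - 6193)*(-31656) = 3807*(-31656) = -120514392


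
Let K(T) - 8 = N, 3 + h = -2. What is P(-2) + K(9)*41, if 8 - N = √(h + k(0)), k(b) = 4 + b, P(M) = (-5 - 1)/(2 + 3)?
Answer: 3274/5 - 41*I ≈ 654.8 - 41.0*I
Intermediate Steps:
P(M) = -6/5
h = -5 (h = -3 - 2 = -5)
N = 8 - I (N = 8 - √(-5 + (4 + 0)) = 8 - √(-5 + 4) = 8 - √(-1) = 8 - I ≈ 8.0 - 1.0*I)
K(T) = 16 - I (K(T) = 8 + (8 - I) = 16 - I)
P(-2) + K(9)*41 = -6/5 + (16 - I)*41 = -6/5 + (656 - 41*I) = 3274/5 - 41*I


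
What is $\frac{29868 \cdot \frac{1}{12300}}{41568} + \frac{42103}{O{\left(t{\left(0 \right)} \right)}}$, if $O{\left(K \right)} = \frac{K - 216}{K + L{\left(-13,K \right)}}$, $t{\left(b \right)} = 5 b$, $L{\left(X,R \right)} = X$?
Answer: $\frac{971690949101}{383464800} \approx 2534.0$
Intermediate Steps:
$O{\left(K \right)} = \frac{-216 + K}{-13 + K}$ ($O{\left(K \right)} = \frac{K - 216}{K - 13} = \frac{-216 + K}{-13 + K}$)
$\frac{29868 \cdot \frac{1}{12300}}{41568} + \frac{42103}{O{\left(t{\left(0 \right)} \right)}} = \frac{29868 \cdot \frac{1}{12300}}{41568} + \frac{42103}{\frac{1}{-13 + 5 \cdot 0} \left(-216 + 5 \cdot 0\right)} = 29868 \cdot \frac{1}{12300} \cdot \frac{1}{41568} + \frac{42103}{\frac{1}{-13 + 0} \left(-216 + 0\right)} = \frac{2489}{1025} \cdot \frac{1}{41568} + \frac{42103}{\frac{1}{-13} \left(-216\right)} = \frac{2489}{42607200} + \frac{42103}{\left(- \frac{1}{13}\right) \left(-216\right)} = \frac{2489}{42607200} + \frac{42103}{\frac{216}{13}} = \frac{2489}{42607200} + 42103 \cdot \frac{13}{216} = \frac{2489}{42607200} + \frac{547339}{216} = \frac{971690949101}{383464800}$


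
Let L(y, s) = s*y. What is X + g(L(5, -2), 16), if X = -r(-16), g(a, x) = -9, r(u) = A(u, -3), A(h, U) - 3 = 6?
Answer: -18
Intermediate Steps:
A(h, U) = 9 (A(h, U) = 3 + 6 = 9)
r(u) = 9
X = -9 (X = -1*9 = -9)
X + g(L(5, -2), 16) = -9 - 9 = -18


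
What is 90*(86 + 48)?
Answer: 12060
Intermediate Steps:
90*(86 + 48) = 90*134 = 12060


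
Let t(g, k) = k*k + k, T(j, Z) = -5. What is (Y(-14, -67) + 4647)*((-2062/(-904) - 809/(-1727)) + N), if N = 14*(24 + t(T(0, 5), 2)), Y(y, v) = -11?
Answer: 382469866715/195151 ≈ 1.9599e+6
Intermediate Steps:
t(g, k) = k + k² (t(g, k) = k² + k = k + k²)
N = 420 (N = 14*(24 + 2*(1 + 2)) = 14*(24 + 2*3) = 14*(24 + 6) = 14*30 = 420)
(Y(-14, -67) + 4647)*((-2062/(-904) - 809/(-1727)) + N) = (-11 + 4647)*((-2062/(-904) - 809/(-1727)) + 420) = 4636*((-2062*(-1/904) - 809*(-1/1727)) + 420) = 4636*((1031/452 + 809/1727) + 420) = 4636*(2146205/780604 + 420) = 4636*(329999885/780604) = 382469866715/195151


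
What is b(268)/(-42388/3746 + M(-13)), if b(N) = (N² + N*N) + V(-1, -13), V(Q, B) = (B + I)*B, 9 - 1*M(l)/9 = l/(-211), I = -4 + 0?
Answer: 56857460407/27320368 ≈ 2081.1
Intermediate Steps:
I = -4
M(l) = 81 + 9*l/211 (M(l) = 81 - 9*l/(-211) = 81 - 9*l*(-1)/211 = 81 - (-9)*l/211 = 81 + 9*l/211)
V(Q, B) = B*(-4 + B) (V(Q, B) = (B - 4)*B = (-4 + B)*B = B*(-4 + B))
b(N) = 221 + 2*N² (b(N) = (N² + N*N) - 13*(-4 - 13) = (N² + N²) - 13*(-17) = 2*N² + 221 = 221 + 2*N²)
b(268)/(-42388/3746 + M(-13)) = (221 + 2*268²)/(-42388/3746 + (81 + (9/211)*(-13))) = (221 + 2*71824)/(-42388*1/3746 + (81 - 117/211)) = (221 + 143648)/(-21194/1873 + 16974/211) = 143869/(27320368/395203) = 143869*(395203/27320368) = 56857460407/27320368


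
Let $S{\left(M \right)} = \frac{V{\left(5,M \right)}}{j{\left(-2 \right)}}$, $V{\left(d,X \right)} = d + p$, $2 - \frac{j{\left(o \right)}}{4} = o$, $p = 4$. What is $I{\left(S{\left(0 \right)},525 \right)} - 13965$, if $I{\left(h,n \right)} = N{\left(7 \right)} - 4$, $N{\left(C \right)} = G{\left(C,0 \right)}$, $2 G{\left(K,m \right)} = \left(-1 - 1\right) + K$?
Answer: $- \frac{27933}{2} \approx -13967.0$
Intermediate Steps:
$j{\left(o \right)} = 8 - 4 o$
$G{\left(K,m \right)} = -1 + \frac{K}{2}$ ($G{\left(K,m \right)} = \frac{\left(-1 - 1\right) + K}{2} = \frac{-2 + K}{2} = -1 + \frac{K}{2}$)
$V{\left(d,X \right)} = 4 + d$ ($V{\left(d,X \right)} = d + 4 = 4 + d$)
$N{\left(C \right)} = -1 + \frac{C}{2}$
$S{\left(M \right)} = \frac{9}{16}$ ($S{\left(M \right)} = \frac{4 + 5}{8 - -8} = \frac{9}{8 + 8} = \frac{9}{16}$)
$I{\left(h,n \right)} = - \frac{3}{2}$ ($I{\left(h,n \right)} = \left(-1 + \frac{1}{2} \cdot 7\right) - 4 = \left(-1 + \frac{7}{2}\right) - 4 = \frac{5}{2} - 4 = - \frac{3}{2}$)
$I{\left(S{\left(0 \right)},525 \right)} - 13965 = - \frac{3}{2} - 13965 = - \frac{27933}{2}$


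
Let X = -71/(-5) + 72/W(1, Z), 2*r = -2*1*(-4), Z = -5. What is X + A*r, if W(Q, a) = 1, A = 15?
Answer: 731/5 ≈ 146.20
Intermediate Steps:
r = 4 (r = (-2*1*(-4))/2 = (-2*(-4))/2 = (½)*8 = 4)
X = 431/5 (X = -71/(-5) + 72/1 = -71*(-⅕) + 72*1 = 71/5 + 72 = 431/5 ≈ 86.200)
X + A*r = 431/5 + 15*4 = 431/5 + 60 = 731/5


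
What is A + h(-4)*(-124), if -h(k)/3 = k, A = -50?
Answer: -1538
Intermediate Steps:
h(k) = -3*k
A + h(-4)*(-124) = -50 - 3*(-4)*(-124) = -50 + 12*(-124) = -50 - 1488 = -1538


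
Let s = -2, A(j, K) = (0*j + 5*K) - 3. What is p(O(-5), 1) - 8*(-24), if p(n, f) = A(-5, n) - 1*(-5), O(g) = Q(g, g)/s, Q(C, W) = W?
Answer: 413/2 ≈ 206.50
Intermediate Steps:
A(j, K) = -3 + 5*K (A(j, K) = (0 + 5*K) - 3 = 5*K - 3 = -3 + 5*K)
O(g) = -g/2 (O(g) = g/(-2) = g*(-1/2) = -g/2)
p(n, f) = 2 + 5*n (p(n, f) = (-3 + 5*n) - 1*(-5) = (-3 + 5*n) + 5 = 2 + 5*n)
p(O(-5), 1) - 8*(-24) = (2 + 5*(-1/2*(-5))) - 8*(-24) = (2 + 5*(5/2)) + 192 = (2 + 25/2) + 192 = 29/2 + 192 = 413/2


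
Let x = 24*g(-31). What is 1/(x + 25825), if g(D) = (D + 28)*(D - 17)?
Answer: 1/29281 ≈ 3.4152e-5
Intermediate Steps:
g(D) = (-17 + D)*(28 + D) (g(D) = (28 + D)*(-17 + D) = (-17 + D)*(28 + D))
x = 3456 (x = 24*(-476 + (-31)² + 11*(-31)) = 24*(-476 + 961 - 341) = 24*144 = 3456)
1/(x + 25825) = 1/(3456 + 25825) = 1/29281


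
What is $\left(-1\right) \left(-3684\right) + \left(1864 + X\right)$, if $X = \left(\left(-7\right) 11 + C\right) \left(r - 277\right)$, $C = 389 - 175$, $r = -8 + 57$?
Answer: $-25688$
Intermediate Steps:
$r = 49$
$C = 214$ ($C = 389 - 175 = 214$)
$X = -31236$ ($X = \left(\left(-7\right) 11 + 214\right) \left(49 - 277\right) = \left(-77 + 214\right) \left(-228\right) = 137 \left(-228\right) = -31236$)
$\left(-1\right) \left(-3684\right) + \left(1864 + X\right) = \left(-1\right) \left(-3684\right) + \left(1864 - 31236\right) = 3684 - 29372 = -25688$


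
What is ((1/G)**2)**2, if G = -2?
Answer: 1/16 ≈ 0.062500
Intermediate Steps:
((1/G)**2)**2 = ((1/(-2))**2)**2 = ((-1/2)**2)**2 = (1/4)**2 = 1/16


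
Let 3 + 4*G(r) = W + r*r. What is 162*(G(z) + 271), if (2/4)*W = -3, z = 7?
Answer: 45522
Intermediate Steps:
W = -6 (W = 2*(-3) = -6)
G(r) = -9/4 + r²/4 (G(r) = -¾ + (-6 + r*r)/4 = -¾ + (-6 + r²)/4 = -¾ + (-3/2 + r²/4) = -9/4 + r²/4)
162*(G(z) + 271) = 162*((-9/4 + (¼)*7²) + 271) = 162*((-9/4 + (¼)*49) + 271) = 162*((-9/4 + 49/4) + 271) = 162*(10 + 271) = 162*281 = 45522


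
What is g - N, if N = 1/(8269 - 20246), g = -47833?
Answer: -572895840/11977 ≈ -47833.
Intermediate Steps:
N = -1/11977 (N = 1/(-11977) = -1/11977 ≈ -8.3493e-5)
g - N = -47833 - 1*(-1/11977) = -47833 + 1/11977 = -572895840/11977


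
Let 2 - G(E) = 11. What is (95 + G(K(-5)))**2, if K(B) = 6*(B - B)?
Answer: 7396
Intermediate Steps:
K(B) = 0 (K(B) = 6*0 = 0)
G(E) = -9 (G(E) = 2 - 1*11 = 2 - 11 = -9)
(95 + G(K(-5)))**2 = (95 - 9)**2 = 86**2 = 7396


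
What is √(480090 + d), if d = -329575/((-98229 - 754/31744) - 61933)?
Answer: √3102465255806186960069690/2542091641 ≈ 692.89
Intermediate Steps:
d = 5231014400/2542091641 (d = -329575/((-98229 - 754*1/31744) - 61933) = -329575/((-98229 - 377/15872) - 61933) = -329575/(-1559091065/15872 - 61933) = -329575/(-2542091641/15872) = -329575*(-15872/2542091641) = 5231014400/2542091641 ≈ 2.0578)
√(480090 + d) = √(480090 + 5231014400/2542091641) = √(1220438006942090/2542091641) = √3102465255806186960069690/2542091641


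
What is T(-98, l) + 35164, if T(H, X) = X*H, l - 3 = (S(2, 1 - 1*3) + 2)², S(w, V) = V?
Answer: 34870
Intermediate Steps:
l = 3 (l = 3 + ((1 - 1*3) + 2)² = 3 + ((1 - 3) + 2)² = 3 + (-2 + 2)² = 3 + 0² = 3 + 0 = 3)
T(H, X) = H*X
T(-98, l) + 35164 = -98*3 + 35164 = -294 + 35164 = 34870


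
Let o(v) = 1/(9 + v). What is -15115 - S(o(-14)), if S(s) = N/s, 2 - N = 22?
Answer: -15215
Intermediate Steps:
N = -20 (N = 2 - 1*22 = 2 - 22 = -20)
S(s) = -20/s
-15115 - S(o(-14)) = -15115 - (-20)/(1/(9 - 14)) = -15115 - (-20)/(1/(-5)) = -15115 - (-20)/(-⅕) = -15115 - (-20)*(-5) = -15115 - 1*100 = -15115 - 100 = -15215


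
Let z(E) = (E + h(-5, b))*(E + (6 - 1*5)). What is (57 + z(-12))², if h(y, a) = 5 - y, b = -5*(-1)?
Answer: 6241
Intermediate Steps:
b = 5
z(E) = (1 + E)*(10 + E) (z(E) = (E + (5 - 1*(-5)))*(E + (6 - 1*5)) = (E + (5 + 5))*(E + (6 - 5)) = (E + 10)*(E + 1) = (10 + E)*(1 + E) = (1 + E)*(10 + E))
(57 + z(-12))² = (57 + (10 + (-12)² + 11*(-12)))² = (57 + (10 + 144 - 132))² = (57 + 22)² = 79² = 6241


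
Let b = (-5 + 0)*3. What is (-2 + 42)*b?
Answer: -600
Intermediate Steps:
b = -15 (b = -5*3 = -15)
(-2 + 42)*b = (-2 + 42)*(-15) = 40*(-15) = -600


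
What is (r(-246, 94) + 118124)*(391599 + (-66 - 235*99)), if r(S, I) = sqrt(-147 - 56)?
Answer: 43501289232 + 368268*I*sqrt(203) ≈ 4.3501e+10 + 5.247e+6*I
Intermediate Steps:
r(S, I) = I*sqrt(203) (r(S, I) = sqrt(-203) = I*sqrt(203))
(r(-246, 94) + 118124)*(391599 + (-66 - 235*99)) = (I*sqrt(203) + 118124)*(391599 + (-66 - 235*99)) = (118124 + I*sqrt(203))*(391599 + (-66 - 23265)) = (118124 + I*sqrt(203))*(391599 - 23331) = (118124 + I*sqrt(203))*368268 = 43501289232 + 368268*I*sqrt(203)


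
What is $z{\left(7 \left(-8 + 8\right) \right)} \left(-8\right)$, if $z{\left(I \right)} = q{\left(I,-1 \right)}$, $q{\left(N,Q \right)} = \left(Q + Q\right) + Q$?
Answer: $24$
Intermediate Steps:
$q{\left(N,Q \right)} = 3 Q$ ($q{\left(N,Q \right)} = 2 Q + Q = 3 Q$)
$z{\left(I \right)} = -3$ ($z{\left(I \right)} = 3 \left(-1\right) = -3$)
$z{\left(7 \left(-8 + 8\right) \right)} \left(-8\right) = \left(-3\right) \left(-8\right) = 24$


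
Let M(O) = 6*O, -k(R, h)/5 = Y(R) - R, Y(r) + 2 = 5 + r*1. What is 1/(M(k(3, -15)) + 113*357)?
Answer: 1/40251 ≈ 2.4844e-5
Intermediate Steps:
Y(r) = 3 + r (Y(r) = -2 + (5 + r*1) = -2 + (5 + r) = 3 + r)
k(R, h) = -15 (k(R, h) = -5*((3 + R) - R) = -5*3 = -15)
1/(M(k(3, -15)) + 113*357) = 1/(6*(-15) + 113*357) = 1/(-90 + 40341) = 1/40251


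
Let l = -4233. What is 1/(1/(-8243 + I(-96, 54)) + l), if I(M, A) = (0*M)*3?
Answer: -8243/34892620 ≈ -0.00023624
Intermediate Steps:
I(M, A) = 0 (I(M, A) = 0*3 = 0)
1/(1/(-8243 + I(-96, 54)) + l) = 1/(1/(-8243 + 0) - 4233) = 1/(1/(-8243) - 4233) = 1/(-1/8243 - 4233) = 1/(-34892620/8243) = -8243/34892620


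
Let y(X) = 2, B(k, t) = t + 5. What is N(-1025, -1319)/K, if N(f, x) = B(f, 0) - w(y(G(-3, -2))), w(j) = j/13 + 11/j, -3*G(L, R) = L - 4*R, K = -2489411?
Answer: 17/64724686 ≈ 2.6265e-7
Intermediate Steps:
B(k, t) = 5 + t
G(L, R) = -L/3 + 4*R/3 (G(L, R) = -(L - 4*R)/3 = -L/3 + 4*R/3)
w(j) = 11/j + j/13 (w(j) = j*(1/13) + 11/j = j/13 + 11/j = 11/j + j/13)
N(f, x) = -17/26 (N(f, x) = (5 + 0) - (11/2 + (1/13)*2) = 5 - (11*(½) + 2/13) = 5 - (11/2 + 2/13) = 5 - 1*147/26 = 5 - 147/26 = -17/26)
N(-1025, -1319)/K = -17/26/(-2489411) = -17/26*(-1/2489411) = 17/64724686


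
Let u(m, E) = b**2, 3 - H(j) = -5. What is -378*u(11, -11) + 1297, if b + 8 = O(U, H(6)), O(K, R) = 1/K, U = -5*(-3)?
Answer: -562337/25 ≈ -22493.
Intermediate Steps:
U = 15
H(j) = 8 (H(j) = 3 - 1*(-5) = 3 + 5 = 8)
b = -119/15 (b = -8 + 1/15 = -119/15 ≈ -7.9333)
u(m, E) = 14161/225 (u(m, E) = (-119/15)**2 = 14161/225)
-378*u(11, -11) + 1297 = -378*14161/225 + 1297 = -594762/25 + 1297 = -562337/25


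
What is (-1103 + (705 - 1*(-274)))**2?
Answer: 15376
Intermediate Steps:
(-1103 + (705 - 1*(-274)))**2 = (-1103 + (705 + 274))**2 = (-1103 + 979)**2 = (-124)**2 = 15376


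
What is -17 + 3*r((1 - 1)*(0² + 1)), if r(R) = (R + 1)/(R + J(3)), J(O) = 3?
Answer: -16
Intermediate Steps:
r(R) = (1 + R)/(3 + R) (r(R) = (R + 1)/(R + 3) = (1 + R)/(3 + R))
-17 + 3*r((1 - 1)*(0² + 1)) = -17 + 3*((1 + (1 - 1)*(0² + 1))/(3 + (1 - 1)*(0² + 1))) = -17 + 3*((1 + 0*(0 + 1))/(3 + 0*(0 + 1))) = -17 + 3*((1 + 0*1)/(3 + 0*1)) = -17 + 3*((1 + 0)/(3 + 0)) = -17 + 3*(1/3) = -17 + 3*((⅓)*1) = -17 + 3*(⅓) = -17 + 1 = -16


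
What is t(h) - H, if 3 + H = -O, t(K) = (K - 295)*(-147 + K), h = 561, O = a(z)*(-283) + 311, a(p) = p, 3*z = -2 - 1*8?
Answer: 334144/3 ≈ 1.1138e+5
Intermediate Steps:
z = -10/3 (z = (-2 - 1*8)/3 = (-2 - 8)/3 = (⅓)*(-10) = -10/3 ≈ -3.3333)
O = 3763/3 (O = -10/3*(-283) + 311 = 2830/3 + 311 = 3763/3 ≈ 1254.3)
t(K) = (-295 + K)*(-147 + K)
H = -3772/3 (H = -3 - 1*3763/3 = -3 - 3763/3 = -3772/3 ≈ -1257.3)
t(h) - H = (43365 + 561² - 442*561) - 1*(-3772/3) = (43365 + 314721 - 247962) + 3772/3 = 110124 + 3772/3 = 334144/3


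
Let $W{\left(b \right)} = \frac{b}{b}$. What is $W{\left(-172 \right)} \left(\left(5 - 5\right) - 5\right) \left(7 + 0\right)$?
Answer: $-35$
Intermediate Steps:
$W{\left(b \right)} = 1$
$W{\left(-172 \right)} \left(\left(5 - 5\right) - 5\right) \left(7 + 0\right) = 1 \left(\left(5 - 5\right) - 5\right) \left(7 + 0\right) = 1 \left(0 - 5\right) 7 = 1 \left(\left(-5\right) 7\right) = 1 \left(-35\right) = -35$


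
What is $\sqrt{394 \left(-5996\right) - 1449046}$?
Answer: $i \sqrt{3811470} \approx 1952.3 i$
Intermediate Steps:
$\sqrt{394 \left(-5996\right) - 1449046} = \sqrt{-2362424 - 1449046} = \sqrt{-3811470} = i \sqrt{3811470}$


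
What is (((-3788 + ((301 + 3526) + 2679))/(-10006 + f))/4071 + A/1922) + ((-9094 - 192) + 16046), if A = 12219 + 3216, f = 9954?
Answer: 114738213511/16953001 ≈ 6768.0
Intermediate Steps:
A = 15435
(((-3788 + ((301 + 3526) + 2679))/(-10006 + f))/4071 + A/1922) + ((-9094 - 192) + 16046) = (((-3788 + ((301 + 3526) + 2679))/(-10006 + 9954))/4071 + 15435/1922) + ((-9094 - 192) + 16046) = (((-3788 + (3827 + 2679))/(-52))*(1/4071) + 15435*(1/1922)) + (-9286 + 16046) = (((-3788 + 6506)*(-1/52))*(1/4071) + 15435/1922) + 6760 = ((2718*(-1/52))*(1/4071) + 15435/1922) + 6760 = (-1359/26*1/4071 + 15435/1922) + 6760 = (-453/35282 + 15435/1922) + 6760 = 135926751/16953001 + 6760 = 114738213511/16953001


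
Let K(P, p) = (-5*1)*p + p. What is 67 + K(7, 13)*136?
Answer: -7005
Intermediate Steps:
K(P, p) = -4*p (K(P, p) = -5*p + p = -4*p)
67 + K(7, 13)*136 = 67 - 4*13*136 = 67 - 52*136 = 67 - 7072 = -7005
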